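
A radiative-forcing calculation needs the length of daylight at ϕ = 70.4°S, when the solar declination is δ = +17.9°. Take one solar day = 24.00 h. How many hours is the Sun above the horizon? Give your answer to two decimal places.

cos h₀ = −tan ϕ · tan δ = −tan(-70.4°) × tan(+17.900°) = 0.9071, so h₀ = 0.4345 rad = 24.90°.
Daylight = 2h₀/(2π) × 24.00 h = (0.4345/π) × 24.00 = 3.32 h.

3.32 h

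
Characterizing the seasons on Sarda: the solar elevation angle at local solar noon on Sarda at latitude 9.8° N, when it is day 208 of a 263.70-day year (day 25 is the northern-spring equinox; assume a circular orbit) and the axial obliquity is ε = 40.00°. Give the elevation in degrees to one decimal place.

Solar longitude: L_s = 360° × (208 − 25)/263.70 = 249.829°.
sin δ = sin 40.00° × sin 249.829° = -0.60337, so δ = -37.111°.
At local noon the hour angle is zero, so the zenith angle equals |ϕ − δ| = |+9.8° − (-37.111°)| = 46.911°.
Elevation = 90° − 46.911° = 43.1°.

43.1°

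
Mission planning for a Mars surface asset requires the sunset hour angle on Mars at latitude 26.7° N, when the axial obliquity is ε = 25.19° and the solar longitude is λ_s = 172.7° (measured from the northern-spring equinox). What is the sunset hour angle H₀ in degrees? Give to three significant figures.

Solar declination: sin δ = sin ε · sin λ_s = sin 25.19° × sin 172.7° = 0.05408, so δ = +3.100°.
cos H₀ = −tan φ · tan δ = −tan(+26.7°) × tan(+3.100°) = -0.0272, so H₀ = 1.5980 rad = 91.56°.

H₀ = 91.6°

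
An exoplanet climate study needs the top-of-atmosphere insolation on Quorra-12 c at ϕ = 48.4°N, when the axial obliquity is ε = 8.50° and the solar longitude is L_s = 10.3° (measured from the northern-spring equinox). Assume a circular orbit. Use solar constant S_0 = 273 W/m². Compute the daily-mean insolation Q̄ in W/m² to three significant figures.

Q̄ ≈ 60.4 W/m²

Solar declination: sin δ = sin ε · sin L_s = sin 8.50° × sin 10.3° = 0.02643, so δ = +1.514°.
cos h₀ = −tan(+48.4°) tan(+1.514°) = -0.0298, h₀ = 1.6006 rad.
Bracket: h₀ sin ϕ sin δ + cos ϕ cos δ sin h₀ = 1.6006×0.74780×0.02643 + 0.66393×0.99965×0.99956 = 0.031635 + 0.663406 = 0.695041.
Q̄ = (S_0/π) × [bracket] = (273/π) × 0.695041 = 60.40 W/m².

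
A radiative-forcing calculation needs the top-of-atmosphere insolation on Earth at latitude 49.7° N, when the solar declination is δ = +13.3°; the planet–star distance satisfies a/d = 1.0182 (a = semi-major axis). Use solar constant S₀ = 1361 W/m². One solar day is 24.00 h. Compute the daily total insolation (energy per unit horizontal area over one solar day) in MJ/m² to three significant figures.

cos H₀ = −tan(+49.7°) tan(+13.300°) = -0.2787, H₀ = 1.8533 rad.
Bracket: H₀ sin φ sin δ + cos φ cos δ sin H₀ = 1.8533×0.76267×0.23005 + 0.64679×0.97318×0.96037 = 0.325166 + 0.604498 = 0.929664.
Inverse-square distance factor (a/d)² = 1.0182² = 1.036731.
Q̄ = (S₀/π) × 1.036731 × [bracket] = (1361/π) × 1.036731 × 0.929664 = 417.54 W/m².
Daily total = Q̄ × 24.00 h × 3600 s/h = 417.54 × 24.00 × 3600 / 10⁶ = 36.08 MJ/m².

36.1 MJ/m²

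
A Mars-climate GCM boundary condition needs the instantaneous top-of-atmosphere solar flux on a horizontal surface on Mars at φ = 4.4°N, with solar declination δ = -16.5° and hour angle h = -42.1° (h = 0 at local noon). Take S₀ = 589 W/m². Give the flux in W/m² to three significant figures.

405 W/m²

cos θ_z = sin φ sin δ + cos φ cos δ cos h = -0.021789 + 0.709324 = 0.687535.
Flux = S₀ · cos θ_z = 589 × 0.687535 = 405.0 W/m².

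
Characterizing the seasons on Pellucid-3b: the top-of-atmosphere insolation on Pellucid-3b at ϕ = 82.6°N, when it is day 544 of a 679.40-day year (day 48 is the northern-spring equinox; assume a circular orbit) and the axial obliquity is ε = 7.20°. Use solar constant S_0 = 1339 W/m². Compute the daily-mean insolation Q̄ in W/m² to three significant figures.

Solar longitude: L_s = 360° × (544 − 48)/679.40 = 262.820°.
sin δ = sin 7.20° × sin 262.820° = -0.12435, so δ = -7.143°.
cos h₀ = −tan(+82.6°) tan(-7.143°) = 0.9649, h₀ = 0.2656 rad.
Bracket: h₀ sin ϕ sin δ + cos ϕ cos δ sin h₀ = 0.2656×0.99167×-0.12435 + 0.12880×0.99224×0.26249 = -0.032752 + 0.033546 = 0.000794.
Q̄ = (S_0/π) × [bracket] = (1339/π) × 0.000794 = 0.3384 W/m².

Q̄ ≈ 0.338 W/m²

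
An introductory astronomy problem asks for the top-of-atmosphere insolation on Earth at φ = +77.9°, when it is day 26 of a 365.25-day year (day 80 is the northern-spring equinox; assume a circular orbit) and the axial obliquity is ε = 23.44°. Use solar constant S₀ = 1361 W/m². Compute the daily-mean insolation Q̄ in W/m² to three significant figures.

Q̄ ≈ 0.00 W/m²

Solar longitude: λ_s = 360° × (26 − 80)/365.25 = -53.224°, i.e. -53.224° + 360° = 306.776°.
sin δ = sin 23.44° × sin 306.776° = -0.31862, so δ = -18.580°.
cos H₀ = −tan(+77.9°) tan(-18.580°) = 1.5680 ≥ 1 ⇒ polar night, H₀ = 0 and Q̄ = 0.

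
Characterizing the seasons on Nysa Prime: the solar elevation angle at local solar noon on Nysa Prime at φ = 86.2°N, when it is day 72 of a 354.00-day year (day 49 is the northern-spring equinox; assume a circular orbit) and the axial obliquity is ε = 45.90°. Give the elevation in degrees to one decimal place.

Solar longitude: λ_s = 360° × (72 − 49)/354.00 = 23.390°.
sin δ = sin 45.90° × sin 23.390° = 0.28509, so δ = +16.564°.
At local noon the hour angle is zero, so the zenith angle equals |φ − δ| = |+86.2° − (+16.564°)| = 69.636°.
Elevation = 90° − 69.636° = 20.4°.

20.4°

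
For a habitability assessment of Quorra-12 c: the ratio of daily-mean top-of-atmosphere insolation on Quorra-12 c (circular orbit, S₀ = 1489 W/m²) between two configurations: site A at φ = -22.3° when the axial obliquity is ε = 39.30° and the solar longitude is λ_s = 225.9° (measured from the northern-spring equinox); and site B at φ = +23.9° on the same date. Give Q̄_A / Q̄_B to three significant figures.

— Configuration A (φ=-22.3°):
Solar declination: sin δ = sin ε · sin λ_s = sin 39.30° × sin 225.9° = -0.45485, so δ = -27.055°.
cos H₀ = −tan(-22.3°) tan(-27.055°) = -0.2095, H₀ = 1.7818 rad.
Bracket: H₀ sin φ sin δ + cos φ cos δ sin H₀ = 1.7818×-0.37946×-0.45485 + 0.92521×0.89057×0.97782 = 0.307534 + 0.805689 = 1.113223.
Q̄ = (S₀/π) × [bracket] = (1489/π) × 1.113223 = 527.63 W/m².
— Configuration B (φ=+23.9°):
cos H₀ = −tan(+23.9°) tan(-27.055°) = 0.2263, H₀ = 1.3425 rad.
Bracket: H₀ sin φ sin δ + cos φ cos δ sin H₀ = 1.3425×0.40514×-0.45485 + 0.91425×0.89057×0.97405 = -0.247393 + 0.793075 = 0.545682.
Q̄ = (S₀/π) × [bracket] = (1489/π) × 0.545682 = 258.63 W/m².
Ratio Q̄_A / Q̄_B = 527.63 / 258.63 = 2.040.

Q̄_A / Q̄_B ≈ 2.04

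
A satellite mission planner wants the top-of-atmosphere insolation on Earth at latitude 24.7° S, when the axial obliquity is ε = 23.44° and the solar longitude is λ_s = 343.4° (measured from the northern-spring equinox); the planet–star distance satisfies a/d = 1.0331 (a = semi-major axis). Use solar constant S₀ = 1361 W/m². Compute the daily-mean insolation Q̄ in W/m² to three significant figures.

Solar declination: sin δ = sin ε · sin λ_s = sin 23.44° × sin 343.4° = -0.11364, so δ = -6.525°.
cos H₀ = −tan(-24.7°) tan(-6.525°) = -0.0526, H₀ = 1.6234 rad.
Bracket: H₀ sin φ sin δ + cos φ cos δ sin H₀ = 1.6234×-0.41787×-0.11364 + 0.90851×0.99352×0.99862 = 0.077090 + 0.901377 = 0.978467.
Inverse-square distance factor (a/d)² = 1.0331² = 1.067296.
Q̄ = (S₀/π) × 1.067296 × [bracket] = (1361/π) × 1.067296 × 0.978467 = 452.4 W/m².

Q̄ ≈ 452 W/m²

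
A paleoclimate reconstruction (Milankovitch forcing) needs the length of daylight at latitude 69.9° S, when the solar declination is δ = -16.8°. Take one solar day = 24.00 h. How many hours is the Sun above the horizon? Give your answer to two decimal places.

cos h₀ = −tan ϕ · tan δ = −tan(-69.9°) × tan(-16.800°) = -0.8250, so h₀ = 2.5411 rad = 145.59°.
Daylight = 2h₀/(2π) × 24.00 h = (2.5411/π) × 24.00 = 19.41 h.

19.41 h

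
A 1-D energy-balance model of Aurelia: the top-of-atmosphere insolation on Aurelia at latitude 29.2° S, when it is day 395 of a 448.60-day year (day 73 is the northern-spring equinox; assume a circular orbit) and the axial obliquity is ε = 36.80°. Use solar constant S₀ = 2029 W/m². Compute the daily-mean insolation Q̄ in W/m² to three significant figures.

Solar longitude: λ_s = 360° × (395 − 73)/448.60 = 258.404°.
sin δ = sin 36.80° × sin 258.404° = -0.58680, so δ = -35.930°.
cos H₀ = −tan(-29.2°) tan(-35.930°) = -0.4050, H₀ = 1.9878 rad.
Bracket: H₀ sin φ sin δ + cos φ cos δ sin H₀ = 1.9878×-0.48786×-0.58680 + 0.87292×0.80973×0.91431 = 0.569060 + 0.646261 = 1.215321.
Q̄ = (S₀/π) × [bracket] = (2029/π) × 1.215321 = 784.9 W/m².

Q̄ ≈ 785 W/m²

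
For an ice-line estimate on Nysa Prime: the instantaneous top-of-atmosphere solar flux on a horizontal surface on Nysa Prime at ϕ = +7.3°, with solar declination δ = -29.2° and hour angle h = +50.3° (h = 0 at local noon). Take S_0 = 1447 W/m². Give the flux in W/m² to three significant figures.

711 W/m²

cos θ_z = sin ϕ sin δ + cos ϕ cos δ cos h = -0.061990 + 0.553075 = 0.491085.
Flux = S_0 · cos θ_z = 1447 × 0.491085 = 710.6 W/m².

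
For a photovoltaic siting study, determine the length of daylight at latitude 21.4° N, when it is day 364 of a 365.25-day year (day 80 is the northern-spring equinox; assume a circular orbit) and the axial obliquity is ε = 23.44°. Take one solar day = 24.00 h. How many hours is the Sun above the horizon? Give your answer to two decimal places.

Solar longitude: λ_s = 360° × (364 − 80)/365.25 = 279.918°.
sin δ = sin 23.44° × sin 279.918° = -0.39184, so δ = -23.069°.
cos H₀ = −tan φ · tan δ = −tan(+21.4°) × tan(-23.069°) = 0.1669, so H₀ = 1.4031 rad = 80.39°.
Daylight = 2H₀/(2π) × 24.00 h = (1.4031/π) × 24.00 = 10.72 h.

10.72 h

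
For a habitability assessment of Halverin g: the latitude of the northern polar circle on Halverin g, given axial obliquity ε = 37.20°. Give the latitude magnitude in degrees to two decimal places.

52.80°

The polar circle is the lowest latitude that experiences at least one full rotation of continuous daylight at the northern-summer solstice; it lies at |φ| = 90° − ε = 90° − 37.20° = 52.80°.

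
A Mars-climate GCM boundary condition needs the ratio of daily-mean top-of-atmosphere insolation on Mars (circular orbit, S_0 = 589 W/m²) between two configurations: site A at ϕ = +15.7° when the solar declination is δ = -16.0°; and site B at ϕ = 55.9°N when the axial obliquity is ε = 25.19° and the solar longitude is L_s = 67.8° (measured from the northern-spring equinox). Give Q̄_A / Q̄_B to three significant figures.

Q̄_A / Q̄_B ≈ 0.715

— Configuration A (ϕ=+15.7°):
cos h₀ = −tan(+15.7°) tan(-16.000°) = 0.0806, h₀ = 1.4901 rad.
Bracket: h₀ sin ϕ sin δ + cos ϕ cos δ sin h₀ = 1.4901×0.27060×-0.27564 + 0.96269×0.96126×0.99675 = -0.111144 + 0.922388 = 0.811244.
Q̄ = (S_0/π) × [bracket] = (589/π) × 0.811244 = 152.10 W/m².
— Configuration B (ϕ=+55.9°):
Solar declination: sin δ = sin ε · sin L_s = sin 25.19° × sin 67.8° = 0.39407, so δ = +23.208°.
cos h₀ = −tan(+55.9°) tan(+23.208°) = -0.6333, h₀ = 2.2566 rad.
Bracket: h₀ sin ϕ sin δ + cos ϕ cos δ sin h₀ = 2.2566×0.82806×0.39407 + 0.56064×0.91908×0.77392 = 0.736359 + 0.398780 = 1.135139.
Q̄ = (S_0/π) × [bracket] = (589/π) × 1.135139 = 212.82 W/m².
Ratio Q̄_A / Q̄_B = 152.10 / 212.82 = 0.7147.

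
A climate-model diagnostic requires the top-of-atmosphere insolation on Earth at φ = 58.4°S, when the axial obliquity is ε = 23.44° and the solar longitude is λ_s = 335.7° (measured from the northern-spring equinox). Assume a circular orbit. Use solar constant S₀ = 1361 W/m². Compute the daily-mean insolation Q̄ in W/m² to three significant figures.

Solar declination: sin δ = sin ε · sin λ_s = sin 23.44° × sin 335.7° = -0.16370, so δ = -9.421°.
cos H₀ = −tan(-58.4°) tan(-9.421°) = -0.2697, H₀ = 1.8439 rad.
Bracket: H₀ sin φ sin δ + cos φ cos δ sin H₀ = 1.8439×-0.85173×-0.16370 + 0.52399×0.98651×0.96294 = 0.257092 + 0.497764 = 0.754856.
Q̄ = (S₀/π) × [bracket] = (1361/π) × 0.754856 = 327.0 W/m².

Q̄ ≈ 327 W/m²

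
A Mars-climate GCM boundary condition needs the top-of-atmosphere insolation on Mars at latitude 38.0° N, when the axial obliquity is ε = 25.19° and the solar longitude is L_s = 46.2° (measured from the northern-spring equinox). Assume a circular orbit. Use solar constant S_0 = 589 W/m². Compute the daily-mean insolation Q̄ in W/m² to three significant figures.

Solar declination: sin δ = sin ε · sin L_s = sin 25.19° × sin 46.2° = 0.30720, so δ = +17.890°.
cos h₀ = −tan(+38.0°) tan(+17.890°) = -0.2522, h₀ = 1.8258 rad.
Bracket: h₀ sin ϕ sin δ + cos ϕ cos δ sin h₀ = 1.8258×0.61566×0.30720 + 0.78801×0.95165×0.96767 = 0.345315 + 0.725665 = 1.070980.
Q̄ = (S_0/π) × [bracket] = (589/π) × 1.070980 = 200.8 W/m².

Q̄ ≈ 201 W/m²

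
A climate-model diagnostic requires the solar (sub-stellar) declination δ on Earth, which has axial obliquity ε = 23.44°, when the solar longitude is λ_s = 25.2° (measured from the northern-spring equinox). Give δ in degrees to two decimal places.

δ = +9.75°

sin δ = sin ε · sin λ_s = sin 23.44° × sin 25.2° = 0.169370.
δ = arcsin(0.169370) = +9.75°.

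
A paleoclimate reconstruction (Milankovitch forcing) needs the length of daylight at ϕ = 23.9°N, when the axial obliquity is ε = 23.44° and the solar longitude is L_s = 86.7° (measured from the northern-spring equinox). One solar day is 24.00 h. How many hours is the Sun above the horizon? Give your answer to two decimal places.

13.47 h

Solar declination: sin δ = sin ε · sin L_s = sin 23.44° × sin 86.7° = 0.39713, so δ = +23.399°.
cos h₀ = −tan ϕ · tan δ = −tan(+23.9°) × tan(+23.399°) = -0.1918, so h₀ = 1.7637 rad = 101.06°.
Daylight = 2h₀/(2π) × 24.00 h = (1.7637/π) × 24.00 = 13.47 h.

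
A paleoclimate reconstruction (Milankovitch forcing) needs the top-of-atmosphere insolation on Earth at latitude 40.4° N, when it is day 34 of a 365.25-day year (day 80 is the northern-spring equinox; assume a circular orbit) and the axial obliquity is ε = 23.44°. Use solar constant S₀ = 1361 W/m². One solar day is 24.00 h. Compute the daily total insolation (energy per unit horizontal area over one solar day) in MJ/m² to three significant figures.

Solar longitude: λ_s = 360° × (34 − 80)/365.25 = -45.339°, i.e. -45.339° + 360° = 314.661°.
sin δ = sin 23.44° × sin 314.661° = -0.28294, so δ = -16.436°.
cos H₀ = −tan(+40.4°) tan(-16.436°) = 0.2511, H₀ = 1.3170 rad.
Bracket: H₀ sin φ sin δ + cos φ cos δ sin H₀ = 1.3170×0.64812×-0.28294 + 0.76154×0.95914×0.96797 = -0.241510 + 0.707028 = 0.465518.
Q̄ = (S₀/π) × [bracket] = (1361/π) × 0.465518 = 201.67 W/m².
Daily total = Q̄ × 24.00 h × 3600 s/h = 201.67 × 24.00 × 3600 / 10⁶ = 17.42 MJ/m².

17.4 MJ/m²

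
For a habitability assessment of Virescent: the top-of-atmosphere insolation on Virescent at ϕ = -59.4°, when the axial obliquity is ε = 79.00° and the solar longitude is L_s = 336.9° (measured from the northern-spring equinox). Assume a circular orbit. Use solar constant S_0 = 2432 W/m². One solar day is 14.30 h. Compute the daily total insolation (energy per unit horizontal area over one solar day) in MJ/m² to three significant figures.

Solar declination: sin δ = sin ε · sin L_s = sin 79.00° × sin 336.9° = -0.38513, so δ = -22.652°.
cos h₀ = −tan(-59.4°) tan(-22.652°) = -0.7056, h₀ = 2.3541 rad.
Bracket: h₀ sin ϕ sin δ + cos ϕ cos δ sin h₀ = 2.3541×-0.86074×-0.38513 + 0.50904×0.92286×0.70856 = 0.780377 + 0.332862 = 1.113239.
Q̄ = (S_0/π) × [bracket] = (2432/π) × 1.113239 = 861.79 W/m².
Daily total = Q̄ × 14.30 h × 3600 s/h = 861.79 × 14.30 × 3600 / 10⁶ = 44.36 MJ/m².

44.4 MJ/m²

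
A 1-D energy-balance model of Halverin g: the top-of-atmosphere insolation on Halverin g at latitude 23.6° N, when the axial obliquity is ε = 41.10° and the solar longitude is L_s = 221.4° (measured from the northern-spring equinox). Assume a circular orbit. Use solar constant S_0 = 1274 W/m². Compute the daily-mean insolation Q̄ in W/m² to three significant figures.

Q̄ ≈ 231 W/m²

Solar declination: sin δ = sin ε · sin L_s = sin 41.10° × sin 221.4° = -0.43473, so δ = -25.768°.
cos h₀ = −tan(+23.6°) tan(-25.768°) = 0.2109, h₀ = 1.3583 rad.
Bracket: h₀ sin ϕ sin δ + cos ϕ cos δ sin h₀ = 1.3583×0.40035×-0.43473 + 0.91636×0.90056×0.97751 = -0.236404 + 0.806678 = 0.570274.
Q̄ = (S_0/π) × [bracket] = (1274/π) × 0.570274 = 231.3 W/m².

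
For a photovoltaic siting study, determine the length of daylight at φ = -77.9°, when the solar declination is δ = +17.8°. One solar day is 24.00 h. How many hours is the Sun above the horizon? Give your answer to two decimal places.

0.00 h

cos H₀ = −tan φ · tan δ = 1.4976 ≥ 1, so the Sun never rises (polar night) and H₀ = 0.
Daylight = 2H₀/(2π) × 24.00 h = (0.0000/π) × 24.00 = 0.00 h.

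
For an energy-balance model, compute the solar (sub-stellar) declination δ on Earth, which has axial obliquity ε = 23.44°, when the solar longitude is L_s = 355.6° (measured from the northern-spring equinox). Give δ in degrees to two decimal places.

sin δ = sin ε · sin L_s = sin 23.44° × sin 355.6° = -0.030518.
δ = arcsin(-0.030518) = -1.75°.

δ = -1.75°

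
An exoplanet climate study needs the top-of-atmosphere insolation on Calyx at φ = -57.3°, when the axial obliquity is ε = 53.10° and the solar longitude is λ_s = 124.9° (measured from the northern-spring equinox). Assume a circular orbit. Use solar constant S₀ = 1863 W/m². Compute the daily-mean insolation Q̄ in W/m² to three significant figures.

Solar declination: sin δ = sin ε · sin λ_s = sin 53.10° × sin 124.9° = 0.65586, so δ = +40.985°.
cos H₀ = −tan(-57.3°) tan(+40.985°) = 1.3533 ≥ 1 ⇒ polar night, H₀ = 0 and Q̄ = 0.

Q̄ ≈ 0.00 W/m²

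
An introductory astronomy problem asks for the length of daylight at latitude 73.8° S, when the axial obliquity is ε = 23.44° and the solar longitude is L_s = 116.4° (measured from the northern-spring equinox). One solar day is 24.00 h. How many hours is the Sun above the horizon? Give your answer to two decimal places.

Solar declination: sin δ = sin ε · sin L_s = sin 23.44° × sin 116.4° = 0.35630, so δ = +20.873°.
cos h₀ = −tan ϕ · tan δ = 1.3125 ≥ 1, so the Sun never rises (polar night) and h₀ = 0.
Daylight = 2h₀/(2π) × 24.00 h = (0.0000/π) × 24.00 = 0.00 h.

0.00 h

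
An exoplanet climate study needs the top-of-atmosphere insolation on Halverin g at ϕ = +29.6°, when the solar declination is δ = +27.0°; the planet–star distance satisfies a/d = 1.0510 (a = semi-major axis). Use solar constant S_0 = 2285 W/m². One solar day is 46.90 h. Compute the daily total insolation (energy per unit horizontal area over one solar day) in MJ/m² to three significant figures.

157 MJ/m²

cos h₀ = −tan(+29.6°) tan(+27.000°) = -0.2895, h₀ = 1.8644 rad.
Bracket: h₀ sin ϕ sin δ + cos ϕ cos δ sin h₀ = 1.8644×0.49394×0.45399 + 0.86949×0.89101×0.95719 = 0.418080 + 0.741558 = 1.159638.
Inverse-square distance factor (a/d)² = 1.0510² = 1.104601.
Q̄ = (S_0/π) × 1.104601 × [bracket] = (2285/π) × 1.104601 × 1.159638 = 931.67 W/m².
Daily total = Q̄ × 46.90 h × 3600 s/h = 931.67 × 46.90 × 3600 / 10⁶ = 157.3 MJ/m².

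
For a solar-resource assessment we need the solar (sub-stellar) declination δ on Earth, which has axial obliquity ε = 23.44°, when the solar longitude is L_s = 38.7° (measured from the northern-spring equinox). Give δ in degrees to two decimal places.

δ = +14.40°

sin δ = sin ε · sin L_s = sin 23.44° × sin 38.7° = 0.248714.
δ = arcsin(0.248714) = +14.40°.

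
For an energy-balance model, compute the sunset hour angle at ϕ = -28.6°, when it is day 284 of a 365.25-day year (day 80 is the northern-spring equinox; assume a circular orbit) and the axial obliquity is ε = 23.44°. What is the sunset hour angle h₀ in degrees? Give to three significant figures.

Solar longitude: L_s = 360° × (284 − 80)/365.25 = 201.068°.
sin δ = sin 23.44° × sin 201.068° = -0.14299, so δ = -8.221°.
cos h₀ = −tan ϕ · tan δ = −tan(-28.6°) × tan(-8.221°) = -0.0788, so h₀ = 1.6497 rad = 94.52°.

h₀ = 94.5°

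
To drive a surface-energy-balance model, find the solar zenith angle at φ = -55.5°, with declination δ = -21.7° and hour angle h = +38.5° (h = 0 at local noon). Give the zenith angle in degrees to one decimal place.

θ_z = 44.2°

cos θ_z = sin φ sin δ + cos φ cos δ cos h = 0.304718 + 0.411860 = 0.716578.
θ_z = arccos(0.716578) = 44.2°.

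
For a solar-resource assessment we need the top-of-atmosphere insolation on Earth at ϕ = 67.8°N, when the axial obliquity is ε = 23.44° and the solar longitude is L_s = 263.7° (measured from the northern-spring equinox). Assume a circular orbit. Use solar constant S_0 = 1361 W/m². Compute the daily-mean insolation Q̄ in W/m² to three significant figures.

Q̄ ≈ 0.00 W/m²

Solar declination: sin δ = sin ε · sin L_s = sin 23.44° × sin 263.7° = -0.39539, so δ = -23.290°.
cos h₀ = −tan(+67.8°) tan(-23.290°) = 1.0548 ≥ 1 ⇒ polar night, h₀ = 0 and Q̄ = 0.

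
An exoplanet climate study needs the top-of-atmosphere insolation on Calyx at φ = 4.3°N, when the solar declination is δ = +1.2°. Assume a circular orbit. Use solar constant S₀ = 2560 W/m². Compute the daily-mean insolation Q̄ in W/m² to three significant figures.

Q̄ ≈ 814 W/m²

cos H₀ = −tan(+4.3°) tan(+1.200°) = -0.0016, H₀ = 1.5724 rad.
Bracket: H₀ sin φ sin δ + cos φ cos δ sin H₀ = 1.5724×0.07498×0.02094 + 0.99719×0.99978×1.00000 = 0.002469 + 0.996971 = 0.999440.
Q̄ = (S₀/π) × [bracket] = (2560/π) × 0.999440 = 814.4 W/m².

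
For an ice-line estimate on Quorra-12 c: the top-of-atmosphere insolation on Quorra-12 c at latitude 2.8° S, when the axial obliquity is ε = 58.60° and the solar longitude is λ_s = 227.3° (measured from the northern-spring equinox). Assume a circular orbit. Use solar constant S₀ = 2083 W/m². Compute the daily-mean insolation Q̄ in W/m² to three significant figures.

Solar declination: sin δ = sin ε · sin λ_s = sin 58.60° × sin 227.3° = -0.62729, so δ = -38.850°.
cos H₀ = −tan(-2.8°) tan(-38.850°) = -0.0394, H₀ = 1.6102 rad.
Bracket: H₀ sin φ sin δ + cos φ cos δ sin H₀ = 1.6102×-0.04885×-0.62729 + 0.99881×0.77879×0.99922 = 0.049342 + 0.777257 = 0.826599.
Q̄ = (S₀/π) × [bracket] = (2083/π) × 0.826599 = 548.1 W/m².

Q̄ ≈ 548 W/m²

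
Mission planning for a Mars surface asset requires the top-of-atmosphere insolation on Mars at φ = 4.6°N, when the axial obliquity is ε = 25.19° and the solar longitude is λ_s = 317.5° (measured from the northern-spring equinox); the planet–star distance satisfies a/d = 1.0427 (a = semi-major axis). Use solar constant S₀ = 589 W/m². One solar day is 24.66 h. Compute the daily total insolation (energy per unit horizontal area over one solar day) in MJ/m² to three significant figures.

Solar declination: sin δ = sin ε · sin λ_s = sin 25.19° × sin 317.5° = -0.28755, so δ = -16.711°.
cos H₀ = −tan(+4.6°) tan(-16.711°) = 0.0242, H₀ = 1.5466 rad.
Bracket: H₀ sin φ sin δ + cos φ cos δ sin H₀ = 1.5466×0.08020×-0.28755 + 0.99678×0.95777×0.99971 = -0.035667 + 0.954409 = 0.918742.
Inverse-square distance factor (a/d)² = 1.0427² = 1.087223.
Q̄ = (S₀/π) × 1.087223 × [bracket] = (589/π) × 1.087223 × 0.918742 = 187.27 W/m².
Daily total = Q̄ × 24.66 h × 3600 s/h = 187.27 × 24.66 × 3600 / 10⁶ = 16.63 MJ/m².

16.6 MJ/m²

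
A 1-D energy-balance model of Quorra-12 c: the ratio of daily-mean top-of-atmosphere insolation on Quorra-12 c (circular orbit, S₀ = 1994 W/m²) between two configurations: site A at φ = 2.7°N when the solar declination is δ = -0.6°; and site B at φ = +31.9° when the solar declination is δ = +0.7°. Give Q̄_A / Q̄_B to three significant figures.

Q̄_A / Q̄_B ≈ 1.16

— Configuration A (φ=+2.7°):
cos H₀ = −tan(+2.7°) tan(-0.600°) = 0.0005, H₀ = 1.5703 rad.
Bracket: H₀ sin φ sin δ + cos φ cos δ sin H₀ = 1.5703×0.04711×-0.01047 + 0.99889×0.99995×1.00000 = -0.000775 + 0.998840 = 0.998065.
Q̄ = (S₀/π) × [bracket] = (1994/π) × 0.998065 = 633.48 W/m².
— Configuration B (φ=+31.9°):
cos H₀ = −tan(+31.9°) tan(+0.700°) = -0.0076, H₀ = 1.5784 rad.
Bracket: H₀ sin φ sin δ + cos φ cos δ sin H₀ = 1.5784×0.52844×0.01222 + 0.84897×0.99993×0.99997 = 0.010193 + 0.848885 = 0.859078.
Q̄ = (S₀/π) × [bracket] = (1994/π) × 0.859078 = 545.27 W/m².
Ratio Q̄_A / Q̄_B = 633.48 / 545.27 = 1.162.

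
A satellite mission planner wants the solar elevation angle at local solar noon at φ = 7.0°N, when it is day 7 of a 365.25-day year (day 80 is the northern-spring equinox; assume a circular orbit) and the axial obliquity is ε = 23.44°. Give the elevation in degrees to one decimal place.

60.8°

Solar longitude: λ_s = 360° × (7 − 80)/365.25 = -71.951°, i.e. -71.951° + 360° = 288.049°.
sin δ = sin 23.44° × sin 288.049° = -0.37821, so δ = -22.223°.
At local noon the hour angle is zero, so the zenith angle equals |φ − δ| = |+7.0° − (-22.223°)| = 29.223°.
Elevation = 90° − 29.223° = 60.8°.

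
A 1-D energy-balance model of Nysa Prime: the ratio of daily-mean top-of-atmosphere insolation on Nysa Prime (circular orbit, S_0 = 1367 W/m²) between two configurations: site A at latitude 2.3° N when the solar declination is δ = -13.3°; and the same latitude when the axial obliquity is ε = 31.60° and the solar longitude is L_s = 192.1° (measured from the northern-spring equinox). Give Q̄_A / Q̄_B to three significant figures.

Q̄_A / Q̄_B ≈ 0.971

— Configuration A (ϕ=+2.3°):
cos h₀ = −tan(+2.3°) tan(-13.300°) = 0.0095, h₀ = 1.5613 rad.
Bracket: h₀ sin ϕ sin δ + cos ϕ cos δ sin h₀ = 1.5613×0.04013×-0.23005 + 0.99919×0.97318×0.99995 = -0.014414 + 0.972343 = 0.957929.
Q̄ = (S_0/π) × [bracket] = (1367/π) × 0.957929 = 416.82 W/m².
— Configuration B (ϕ=+2.3°):
Solar declination: sin δ = sin ε · sin L_s = sin 31.60° × sin 192.1° = -0.10984, so δ = -6.306°.
cos h₀ = −tan(+2.3°) tan(-6.306°) = 0.0044, h₀ = 1.5664 rad.
Bracket: h₀ sin ϕ sin δ + cos ϕ cos δ sin h₀ = 1.5664×0.04013×-0.10984 + 0.99919×0.99395×0.99999 = -0.006905 + 0.993135 = 0.986230.
Q̄ = (S_0/π) × [bracket] = (1367/π) × 0.986230 = 429.14 W/m².
Ratio Q̄_A / Q̄_B = 416.82 / 429.14 = 0.9713.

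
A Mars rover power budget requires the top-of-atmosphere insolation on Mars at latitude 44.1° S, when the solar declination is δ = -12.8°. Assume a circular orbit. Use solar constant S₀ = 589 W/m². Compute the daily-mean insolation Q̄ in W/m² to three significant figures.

Q̄ ≈ 180 W/m²

cos H₀ = −tan(-44.1°) tan(-12.800°) = -0.2202, H₀ = 1.7928 rad.
Bracket: H₀ sin φ sin δ + cos φ cos δ sin H₀ = 1.7928×-0.69591×-0.22155 + 0.71813×0.97515×0.97546 = 0.276412 + 0.683099 = 0.959511.
Q̄ = (S₀/π) × [bracket] = (589/π) × 0.959511 = 179.9 W/m².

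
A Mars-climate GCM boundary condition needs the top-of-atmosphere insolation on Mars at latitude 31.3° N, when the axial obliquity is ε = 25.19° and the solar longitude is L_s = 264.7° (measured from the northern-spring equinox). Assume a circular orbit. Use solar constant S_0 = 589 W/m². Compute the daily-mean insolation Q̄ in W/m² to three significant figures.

Solar declination: sin δ = sin ε · sin L_s = sin 25.19° × sin 264.7° = -0.42380, so δ = -25.075°.
cos h₀ = −tan(+31.3°) tan(-25.075°) = 0.2845, h₀ = 1.2823 rad.
Bracket: h₀ sin ϕ sin δ + cos ϕ cos δ sin h₀ = 1.2823×0.51952×-0.42380 + 0.85446×0.90575×0.95868 = -0.282327 + 0.741948 = 0.459621.
Q̄ = (S_0/π) × [bracket] = (589/π) × 0.459621 = 86.17 W/m².

Q̄ ≈ 86.2 W/m²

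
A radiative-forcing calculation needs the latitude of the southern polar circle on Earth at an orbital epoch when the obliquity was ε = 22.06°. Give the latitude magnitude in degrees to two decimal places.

67.94°

The polar circle is the lowest latitude that experiences at least one full rotation of continuous darkness at the northern-summer solstice; it lies at |φ| = 90° − ε = 90° − 22.06° = 67.94°.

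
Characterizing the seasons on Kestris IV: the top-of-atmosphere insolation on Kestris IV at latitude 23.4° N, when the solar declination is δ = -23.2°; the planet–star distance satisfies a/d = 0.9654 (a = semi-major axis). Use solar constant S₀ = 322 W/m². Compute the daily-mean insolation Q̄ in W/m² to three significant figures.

Q̄ ≈ 58.5 W/m²

cos H₀ = −tan(+23.4°) tan(-23.200°) = 0.1855, H₀ = 1.3842 rad.
Bracket: H₀ sin φ sin δ + cos φ cos δ sin H₀ = 1.3842×0.39715×-0.39394 + 0.91775×0.91914×0.98265 = -0.216563 + 0.828905 = 0.612342.
Inverse-square distance factor (a/d)² = 0.9654² = 0.931997.
Q̄ = (S₀/π) × 0.931997 × [bracket] = (322/π) × 0.931997 × 0.612342 = 58.49 W/m².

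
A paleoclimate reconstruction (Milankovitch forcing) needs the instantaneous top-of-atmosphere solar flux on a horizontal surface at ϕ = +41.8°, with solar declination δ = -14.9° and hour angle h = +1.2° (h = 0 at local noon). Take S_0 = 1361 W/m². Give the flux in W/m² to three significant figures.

747 W/m²

cos θ_z = sin ϕ sin δ + cos ϕ cos δ cos h = -0.171387 + 0.720252 = 0.548865.
Flux = S_0 · cos θ_z = 1361 × 0.548865 = 747.0 W/m².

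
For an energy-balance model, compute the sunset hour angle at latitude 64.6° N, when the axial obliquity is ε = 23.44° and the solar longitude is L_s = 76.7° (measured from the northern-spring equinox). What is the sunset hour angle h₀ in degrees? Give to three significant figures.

Solar declination: sin δ = sin ε · sin L_s = sin 23.44° × sin 76.7° = 0.38712, so δ = +22.775°.
cos h₀ = −tan ϕ · tan δ = −tan(+64.6°) × tan(+22.775°) = -0.8842, so h₀ = 2.6556 rad = 152.15°.

h₀ = 152°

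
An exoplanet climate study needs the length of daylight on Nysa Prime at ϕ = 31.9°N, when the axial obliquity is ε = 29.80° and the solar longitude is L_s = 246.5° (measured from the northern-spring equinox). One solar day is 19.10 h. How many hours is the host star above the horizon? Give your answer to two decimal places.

Solar declination: sin δ = sin ε · sin L_s = sin 29.80° × sin 246.5° = -0.45575, so δ = -27.114°.
cos h₀ = −tan ϕ · tan δ = −tan(+31.9°) × tan(-27.114°) = 0.3187, so h₀ = 1.2464 rad = 71.42°.
Daylight = 2h₀/(2π) × 19.10 h = (1.2464/π) × 19.10 = 7.58 h.

7.58 h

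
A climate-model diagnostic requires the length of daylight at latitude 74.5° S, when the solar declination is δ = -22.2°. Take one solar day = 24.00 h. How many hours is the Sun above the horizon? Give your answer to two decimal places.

24.00 h

Sunrise equation: cos h₀ = −tan ϕ · tan δ = -1.4715 ≤ −1, so the Sun never sets (polar day) and h₀ = π.
Daylight = 2h₀/(2π) × 24.00 h = (3.1416/π) × 24.00 = 24.00 h.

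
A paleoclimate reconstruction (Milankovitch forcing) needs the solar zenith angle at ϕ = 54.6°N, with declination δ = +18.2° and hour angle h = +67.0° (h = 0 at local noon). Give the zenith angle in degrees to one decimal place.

cos θ_z = sin ϕ sin δ + cos ϕ cos δ cos h = 0.254593 + 0.215020 = 0.469613.
θ_z = arccos(0.469613) = 62.0°.

θ_z = 62.0°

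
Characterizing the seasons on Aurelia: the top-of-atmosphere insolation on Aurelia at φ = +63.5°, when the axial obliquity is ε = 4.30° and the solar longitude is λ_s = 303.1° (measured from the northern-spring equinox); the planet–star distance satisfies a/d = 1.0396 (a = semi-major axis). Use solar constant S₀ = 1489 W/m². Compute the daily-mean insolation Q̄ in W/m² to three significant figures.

Solar declination: sin δ = sin ε · sin λ_s = sin 4.30° × sin 303.1° = -0.06281, so δ = -3.601°.
cos H₀ = −tan(+63.5°) tan(-3.601°) = 0.1262, H₀ = 1.4442 rad.
Bracket: H₀ sin φ sin δ + cos φ cos δ sin H₀ = 1.4442×0.89493×-0.06281 + 0.44620×0.99803×0.99200 = -0.081179 + 0.441758 = 0.360579.
Inverse-square distance factor (a/d)² = 1.0396² = 1.080768.
Q̄ = (S₀/π) × 1.080768 × [bracket] = (1489/π) × 1.080768 × 0.360579 = 184.7 W/m².

Q̄ ≈ 185 W/m²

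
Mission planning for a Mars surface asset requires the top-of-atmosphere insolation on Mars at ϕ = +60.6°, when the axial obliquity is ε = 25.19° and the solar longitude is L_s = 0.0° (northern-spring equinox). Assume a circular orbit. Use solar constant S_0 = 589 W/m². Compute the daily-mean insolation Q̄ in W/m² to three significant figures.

Solar declination: sin δ = sin ε · sin L_s = sin 25.19° × sin 0.0° = 0.00000, so δ = +0.000°.
cos h₀ = −tan(+60.6°) tan(+0.000°) = -0.0000, h₀ = 1.5708 rad.
Bracket: h₀ sin ϕ sin δ + cos ϕ cos δ sin h₀ = 1.5708×0.87121×0.00000 + 0.49090×1.00000×1.00000 = 0.000000 + 0.490900 = 0.490900.
Q̄ = (S_0/π) × [bracket] = (589/π) × 0.490900 = 92.04 W/m².

Q̄ ≈ 92.0 W/m²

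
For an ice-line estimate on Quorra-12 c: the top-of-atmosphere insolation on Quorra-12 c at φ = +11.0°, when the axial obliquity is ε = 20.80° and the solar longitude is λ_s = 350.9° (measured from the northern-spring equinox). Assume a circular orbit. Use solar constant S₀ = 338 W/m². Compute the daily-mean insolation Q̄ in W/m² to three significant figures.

Solar declination: sin δ = sin ε · sin λ_s = sin 20.80° × sin 350.9° = -0.05616, so δ = -3.220°.
cos H₀ = −tan(+11.0°) tan(-3.220°) = 0.0109, H₀ = 1.5599 rad.
Bracket: H₀ sin φ sin δ + cos φ cos δ sin H₀ = 1.5599×0.19081×-0.05616 + 0.98163×0.99842×0.99994 = -0.016716 + 0.980020 = 0.963304.
Q̄ = (S₀/π) × [bracket] = (338/π) × 0.963304 = 103.6 W/m².

Q̄ ≈ 104 W/m²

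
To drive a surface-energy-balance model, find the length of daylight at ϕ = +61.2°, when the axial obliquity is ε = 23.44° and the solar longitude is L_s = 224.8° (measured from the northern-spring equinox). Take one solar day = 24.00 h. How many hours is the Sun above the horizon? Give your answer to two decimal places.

Solar declination: sin δ = sin ε · sin L_s = sin 23.44° × sin 224.8° = -0.28030, so δ = -16.278°.
cos h₀ = −tan ϕ · tan δ = −tan(+61.2°) × tan(-16.278°) = 0.5311, so h₀ = 1.0108 rad = 57.92°.
Daylight = 2h₀/(2π) × 24.00 h = (1.0108/π) × 24.00 = 7.72 h.

7.72 h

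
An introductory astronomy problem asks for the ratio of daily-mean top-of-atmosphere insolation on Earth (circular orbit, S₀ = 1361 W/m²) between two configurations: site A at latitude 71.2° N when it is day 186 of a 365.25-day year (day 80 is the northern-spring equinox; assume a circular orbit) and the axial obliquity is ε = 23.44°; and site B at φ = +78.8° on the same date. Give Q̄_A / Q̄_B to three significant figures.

— Configuration A (φ=+71.2°):
Solar longitude: λ_s = 360° × (186 − 80)/365.25 = 104.476°.
sin δ = sin 23.44° × sin 104.476° = 0.38516, so δ = +22.654°.
cos H₀ = −tan(+71.2°) tan(+22.654°) = -1.2260 ≤ −1 ⇒ polar day, H₀ = π.
Bracket: H₀ sin φ sin δ + cos φ cos δ sin H₀ = 3.1416×0.94665×0.38516 + 0.32227×0.92285×0.00000 = 1.145464 + 0.000000 = 1.145464.
Q̄ = (S₀/π) × [bracket] = (1361/π) × 1.145464 = 496.24 W/m².
— Configuration B (φ=+78.8°):
cos H₀ = −tan(+78.8°) tan(+22.654°) = -2.1078 ≤ −1 ⇒ polar day, H₀ = π.
Bracket: H₀ sin φ sin δ + cos φ cos δ sin H₀ = 3.1416×0.98096×0.38516 + 0.19423×0.92285×0.00000 = 1.186980 + 0.000000 = 1.186980.
Q̄ = (S₀/π) × [bracket] = (1361/π) × 1.186980 = 514.22 W/m².
Ratio Q̄_A / Q̄_B = 496.24 / 514.22 = 0.9650.

Q̄_A / Q̄_B ≈ 0.965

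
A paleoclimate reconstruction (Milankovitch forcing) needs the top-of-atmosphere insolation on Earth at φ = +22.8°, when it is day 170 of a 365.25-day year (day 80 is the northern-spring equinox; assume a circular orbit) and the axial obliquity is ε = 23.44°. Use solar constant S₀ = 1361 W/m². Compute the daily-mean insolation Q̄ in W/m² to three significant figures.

Q̄ ≈ 477 W/m²

Solar longitude: λ_s = 360° × (170 − 80)/365.25 = 88.706°.
sin δ = sin 23.44° × sin 88.706° = 0.39769, so δ = +23.434°.
cos H₀ = −tan(+22.8°) tan(+23.434°) = -0.1822, H₀ = 1.7540 rad.
Bracket: H₀ sin φ sin δ + cos φ cos δ sin H₀ = 1.7540×0.38752×0.39769 + 0.92186×0.91752×0.98326 = 0.270314 + 0.831666 = 1.101980.
Q̄ = (S₀/π) × [bracket] = (1361/π) × 1.101980 = 477.4 W/m².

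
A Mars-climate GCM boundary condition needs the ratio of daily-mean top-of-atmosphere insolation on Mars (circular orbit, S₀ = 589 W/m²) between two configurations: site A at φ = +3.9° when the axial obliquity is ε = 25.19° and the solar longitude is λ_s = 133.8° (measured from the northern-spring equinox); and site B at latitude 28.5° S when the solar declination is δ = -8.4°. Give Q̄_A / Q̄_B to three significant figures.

— Configuration A (φ=+3.9°):
Solar declination: sin δ = sin ε · sin λ_s = sin 25.19° × sin 133.8° = 0.30720, so δ = +17.890°.
cos H₀ = −tan(+3.9°) tan(+17.890°) = -0.0220, H₀ = 1.5928 rad.
Bracket: H₀ sin φ sin δ + cos φ cos δ sin H₀ = 1.5928×0.06802×0.30720 + 0.99768×0.95165×0.99976 = 0.033283 + 0.949214 = 0.982497.
Q̄ = (S₀/π) × [bracket] = (589/π) × 0.982497 = 184.20 W/m².
— Configuration B (φ=-28.5°):
cos H₀ = −tan(-28.5°) tan(-8.400°) = -0.0802, H₀ = 1.6511 rad.
Bracket: H₀ sin φ sin δ + cos φ cos δ sin H₀ = 1.6511×-0.47716×-0.14608 + 0.87882×0.98927×0.99678 = 0.115088 + 0.866591 = 0.981679.
Q̄ = (S₀/π) × [bracket] = (589/π) × 0.981679 = 184.05 W/m².
Ratio Q̄_A / Q̄_B = 184.20 / 184.05 = 1.001.

Q̄_A / Q̄_B ≈ 1.00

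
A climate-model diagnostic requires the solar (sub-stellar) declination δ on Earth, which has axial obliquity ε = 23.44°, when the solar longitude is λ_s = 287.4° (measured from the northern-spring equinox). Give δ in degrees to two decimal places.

sin δ = sin ε · sin λ_s = sin 23.44° × sin 287.4° = -0.379586.
δ = arcsin(-0.379586) = -22.31°.

δ = -22.31°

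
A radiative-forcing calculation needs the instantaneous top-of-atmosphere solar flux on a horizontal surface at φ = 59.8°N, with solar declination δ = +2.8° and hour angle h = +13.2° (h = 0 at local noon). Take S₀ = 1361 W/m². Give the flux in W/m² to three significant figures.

723 W/m²

cos θ_z = sin φ sin δ + cos φ cos δ cos h = 0.042220 + 0.489145 = 0.531365.
Flux = S₀ · cos θ_z = 1361 × 0.531365 = 723.2 W/m².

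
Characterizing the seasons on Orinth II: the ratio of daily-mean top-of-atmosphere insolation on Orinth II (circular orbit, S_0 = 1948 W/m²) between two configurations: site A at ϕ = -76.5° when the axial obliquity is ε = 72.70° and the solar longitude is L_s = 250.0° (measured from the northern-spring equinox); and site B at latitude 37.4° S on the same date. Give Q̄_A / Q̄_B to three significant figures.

Q̄_A / Q̄_B ≈ 1.60

— Configuration A (ϕ=-76.5°):
Solar declination: sin δ = sin ε · sin L_s = sin 72.70° × sin 250.0° = -0.89718, so δ = -63.790°.
cos h₀ = −tan(-76.5°) tan(-63.790°) = -8.4613 ≤ −1 ⇒ polar day, h₀ = π.
Bracket: h₀ sin ϕ sin δ + cos ϕ cos δ sin h₀ = 3.1416×-0.97237×-0.89718 + 0.23345×0.44166×0.00000 = 2.740703 + 0.000000 = 2.740703.
Q̄ = (S_0/π) × [bracket] = (1948/π) × 2.740703 = 1699.4 W/m².
— Configuration B (ϕ=-37.4°):
cos h₀ = −tan(-37.4°) tan(-63.790°) = -1.5531 ≤ −1 ⇒ polar day, h₀ = π.
Bracket: h₀ sin ϕ sin δ + cos ϕ cos δ sin h₀ = 3.1416×-0.60738×-0.89718 + 0.79441×0.44166×0.00000 = 1.711950 + 0.000000 = 1.711950.
Q̄ = (S_0/π) × [bracket] = (1948/π) × 1.711950 = 1061.5 W/m².
Ratio Q̄_A / Q̄_B = 1699.4 / 1061.5 = 1.601.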